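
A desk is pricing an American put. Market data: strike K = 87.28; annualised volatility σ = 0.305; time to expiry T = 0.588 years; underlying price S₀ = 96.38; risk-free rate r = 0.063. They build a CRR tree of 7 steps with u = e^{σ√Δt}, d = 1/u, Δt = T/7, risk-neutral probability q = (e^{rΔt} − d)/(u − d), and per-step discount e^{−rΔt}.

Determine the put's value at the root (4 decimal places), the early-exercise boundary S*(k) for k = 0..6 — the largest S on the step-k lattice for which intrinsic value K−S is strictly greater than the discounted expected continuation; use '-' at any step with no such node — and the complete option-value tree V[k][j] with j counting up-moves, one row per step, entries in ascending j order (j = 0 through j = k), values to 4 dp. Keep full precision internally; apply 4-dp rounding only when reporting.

price = 3.6327
boundary = - - - - 67.6745 73.9291 67.6745
tree:
3.6327
5.8473 1.5250
9.1296 2.7279 0.3753
13.7155 4.7816 0.7666 0.0000
19.6055 8.1517 1.5661 0.0000 0.0000
25.3310 13.3509 3.1992 0.0000 0.0000 0.0000
30.5721 19.6055 6.5355 0.0000 0.0000 0.0000 0.0000
35.3697 25.3310 13.3509 0.0000 0.0000 0.0000 0.0000 0.0000

Δt=0.08400, u=1.09242, d=0.91540, q=0.50789, disc=e^(-rΔt)=0.99472
k=7 terminal: V=max(K-S,0) → 35.3697 25.3310 13.3509 0.0000 0.0000 0.0000 0.0000 0.0000
k=6: j=0 S=56.7079 intr=30.5721 cont=30.1114 V=30.5721[EX]; j=1 S=67.6745 intr=19.6055 cont=19.1449 V=19.6055[EX]; j=2 S=80.7618 intr=6.5182 cont=6.5355 V=6.5355[hold]; j=3 S=96.3800 intr=0.0000 cont=0.0000 V=0.0000[hold]; j=4 S=115.0186 intr=0.0000 cont=0.0000 V=0.0000[hold]; j=5 S=137.2616 intr=0.0000 cont=0.0000 V=0.0000[hold]; j=6 S=163.8060 intr=0.0000 cont=0.0000 V=0.0000[hold]  S*(6)=67.6745
k=5: j=0 S=61.9490 intr=25.3310 cont=24.8703 V=25.3310[EX]; j=1 S=73.9291 intr=13.3509 cont=12.8989 V=13.3509[EX]; j=2 S=88.2260 intr=0.0000 cont=3.1992 V=3.1992[hold]; j=3 S=105.2876 intr=0.0000 cont=0.0000 V=0.0000[hold]; j=4 S=125.6488 intr=0.0000 cont=0.0000 V=0.0000[hold]; j=5 S=149.9476 intr=0.0000 cont=0.0000 V=0.0000[hold]  S*(5)=73.9291
k=4: j=0 S=67.6745 intr=19.6055 cont=19.1449 V=19.6055[EX]; j=1 S=80.7618 intr=6.5182 cont=8.1517 V=8.1517[hold]; j=2 S=96.3800 intr=0.0000 cont=1.5661 V=1.5661[hold]; j=3 S=115.0186 intr=0.0000 cont=0.0000 V=0.0000[hold]; j=4 S=137.2616 intr=0.0000 cont=0.0000 V=0.0000[hold]  S*(4)=67.6745
k=3: j=0 S=73.9291 intr=13.3509 cont=13.7155 V=13.7155[hold]; j=1 S=88.2260 intr=0.0000 cont=4.7816 V=4.7816[hold]; j=2 S=105.2876 intr=0.0000 cont=0.7666 V=0.7666[hold]; j=3 S=125.6488 intr=0.0000 cont=0.0000 V=0.0000[hold]  S*(3)=-
k=2: j=0 S=80.7618 intr=6.5182 cont=9.1296 V=9.1296[hold]; j=1 S=96.3800 intr=0.0000 cont=2.7279 V=2.7279[hold]; j=2 S=115.0186 intr=0.0000 cont=0.3753 V=0.3753[hold]  S*(2)=-
k=1: j=0 S=88.2260 intr=0.0000 cont=5.8473 V=5.8473[hold]; j=1 S=105.2876 intr=0.0000 cont=1.5250 V=1.5250[hold]  S*(1)=-
k=0: j=0 S=96.3800 intr=0.0000 cont=3.6327 V=3.6327[hold]  S*(0)=-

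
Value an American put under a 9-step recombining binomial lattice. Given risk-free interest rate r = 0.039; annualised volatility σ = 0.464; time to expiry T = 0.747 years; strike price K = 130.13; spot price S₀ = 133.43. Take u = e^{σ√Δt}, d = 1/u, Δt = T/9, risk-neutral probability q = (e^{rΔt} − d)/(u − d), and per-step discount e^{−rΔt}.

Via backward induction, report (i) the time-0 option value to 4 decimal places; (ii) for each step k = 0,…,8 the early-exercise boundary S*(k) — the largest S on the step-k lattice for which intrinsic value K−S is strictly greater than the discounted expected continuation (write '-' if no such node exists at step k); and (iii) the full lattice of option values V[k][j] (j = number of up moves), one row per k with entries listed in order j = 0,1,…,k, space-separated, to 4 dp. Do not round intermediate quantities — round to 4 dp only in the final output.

price = 18.1994
boundary = - - - - 78.1686 68.3876 78.1686 89.3486 102.1276
tree:
18.1994
24.7367 11.2042
32.7028 16.2300 5.8075
41.9209 22.8867 9.0914 2.2709
51.9614 31.2718 13.9112 3.9047 0.5073
61.7424 41.1792 20.6954 6.6182 0.9764 0.0000
70.2996 51.9614 29.7174 11.0115 1.8791 0.0000 0.0000
77.7860 61.7424 40.7814 17.8712 3.6166 0.0000 0.0000 0.0000
84.3357 70.2996 51.9614 28.0024 6.9604 0.0000 0.0000 0.0000 0.0000
90.0658 77.7860 61.7424 40.7814 13.3958 0.0000 0.0000 0.0000 0.0000 0.0000

Δt=0.08300, u=1.14302, d=0.87487, q=0.47872, disc=e^(-rΔt)=0.99677
k=9 terminal: V=max(K-S,0) → 90.0658 77.7860 61.7424 40.7814 13.3958 0.0000 0.0000 0.0000 0.0000 0.0000
k=8: j=0 S=45.7943 intr=84.3357 cont=83.9151 V=84.3357[EX]; j=1 S=59.8304 intr=70.2996 cont=69.8790 V=70.2996[EX]; j=2 S=78.1686 intr=51.9614 cont=51.5408 V=51.9614[EX]; j=3 S=102.1276 intr=28.0024 cont=27.5819 V=28.0024[EX]; j=4 S=133.4300 intr=0.0000 cont=6.9604 V=6.9604[hold]; j=5 S=174.3267 intr=0.0000 cont=0.0000 V=0.0000[hold]; j=6 S=227.7584 intr=0.0000 cont=0.0000 V=0.0000[hold]; j=7 S=297.5671 intr=0.0000 cont=0.0000 V=0.0000[hold]; j=8 S=388.7723 intr=0.0000 cont=0.0000 V=0.0000[hold]  S*(8)=102.1276
k=7: j=0 S=52.3440 intr=77.7860 cont=77.3655 V=77.7860[EX]; j=1 S=68.3876 intr=61.7424 cont=61.3219 V=61.7424[EX]; j=2 S=89.3486 intr=40.7814 cont=40.3608 V=40.7814[EX]; j=3 S=116.7342 intr=13.3958 cont=17.8712 V=17.8712[hold]; j=4 S=152.5136 intr=0.0000 cont=3.6166 V=3.6166[hold]; j=5 S=199.2596 intr=0.0000 cont=0.0000 V=0.0000[hold]; j=6 S=260.3332 intr=0.0000 cont=0.0000 V=0.0000[hold]; j=7 S=340.1262 intr=0.0000 cont=0.0000 V=0.0000[hold]  S*(7)=89.3486
k=6: j=0 S=59.8304 intr=70.2996 cont=69.8790 V=70.2996[EX]; j=1 S=78.1686 intr=51.9614 cont=51.5408 V=51.9614[EX]; j=2 S=102.1276 intr=28.0024 cont=29.7174 V=29.7174[hold]; j=3 S=133.4300 intr=0.0000 cont=11.0115 V=11.0115[hold]; j=4 S=174.3267 intr=0.0000 cont=1.8791 V=1.8791[hold]; j=5 S=227.7584 intr=0.0000 cont=0.0000 V=0.0000[hold]; j=6 S=297.5671 intr=0.0000 cont=0.0000 V=0.0000[hold]  S*(6)=78.1686
k=5: j=0 S=68.3876 intr=61.7424 cont=61.3219 V=61.7424[EX]; j=1 S=89.3486 intr=40.7814 cont=41.1792 V=41.1792[hold]; j=2 S=116.7342 intr=13.3958 cont=20.6954 V=20.6954[hold]; j=3 S=152.5136 intr=0.0000 cont=6.6182 V=6.6182[hold]; j=4 S=199.2596 intr=0.0000 cont=0.9764 V=0.9764[hold]; j=5 S=260.3332 intr=0.0000 cont=0.0000 V=0.0000[hold]  S*(5)=68.3876
k=4: j=0 S=78.1686 intr=51.9614 cont=51.7306 V=51.9614[EX]; j=1 S=102.1276 intr=28.0024 cont=31.2718 V=31.2718[hold]; j=2 S=133.4300 intr=0.0000 cont=13.9112 V=13.9112[hold]; j=3 S=174.3267 intr=0.0000 cont=3.9047 V=3.9047[hold]; j=4 S=227.7584 intr=0.0000 cont=0.5073 V=0.5073[hold]  S*(4)=78.1686
k=3: j=0 S=89.3486 intr=40.7814 cont=41.9209 V=41.9209[hold]; j=1 S=116.7342 intr=13.3958 cont=22.8867 V=22.8867[hold]; j=2 S=152.5136 intr=0.0000 cont=9.0914 V=9.0914[hold]; j=3 S=199.2596 intr=0.0000 cont=2.2709 V=2.2709[hold]  S*(3)=-
k=2: j=0 S=102.1276 intr=28.0024 cont=32.7028 V=32.7028[hold]; j=1 S=133.4300 intr=0.0000 cont=16.2300 V=16.2300[hold]; j=2 S=174.3267 intr=0.0000 cont=5.8075 V=5.8075[hold]  S*(2)=-
k=1: j=0 S=116.7342 intr=13.3958 cont=24.7367 V=24.7367[hold]; j=1 S=152.5136 intr=0.0000 cont=11.2042 V=11.2042[hold]  S*(1)=-
k=0: j=0 S=133.4300 intr=0.0000 cont=18.1994 V=18.1994[hold]  S*(0)=-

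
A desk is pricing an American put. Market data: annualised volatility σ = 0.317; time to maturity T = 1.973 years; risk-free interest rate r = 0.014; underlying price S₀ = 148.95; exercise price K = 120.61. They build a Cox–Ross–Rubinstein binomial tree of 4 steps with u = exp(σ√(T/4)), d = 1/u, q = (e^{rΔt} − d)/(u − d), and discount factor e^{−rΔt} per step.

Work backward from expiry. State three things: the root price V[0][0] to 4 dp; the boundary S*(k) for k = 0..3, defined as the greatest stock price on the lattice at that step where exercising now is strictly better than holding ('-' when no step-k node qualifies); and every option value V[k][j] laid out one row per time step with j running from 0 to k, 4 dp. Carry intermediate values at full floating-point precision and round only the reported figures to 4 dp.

params: Δt=0.49325 u=1.24936 d=0.80041 q=0.46000 e^(-rΔt)=0.99312
t_4 payoffs: 59.4758 25.1849 0.0000 0.0000 0.0000
t_3: node(3,0) S=76.3789 payoff=44.2311 vs cont=43.4011 → 44.2311 [stop]  node(3,1) S=119.2207 payoff=1.3893 vs cont=13.5062 → 13.5062 [wait]  node(3,2) S=186.0928 payoff=0.0000 vs cont=0.0000 → 0.0000 [wait]  node(3,3) S=290.4742 payoff=0.0000 vs cont=0.0000 → 0.0000 [wait]  ⇒ S*(3)=76.3789
t_2: node(2,0) S=95.4251 payoff=25.1849 vs cont=29.8904 → 29.8904 [wait]  node(2,1) S=148.9500 payoff=0.0000 vs cont=7.2431 → 7.2431 [wait]  node(2,2) S=232.4976 payoff=0.0000 vs cont=0.0000 → 0.0000 [wait]  ⇒ S*(2)=-
t_1: node(1,0) S=119.2207 payoff=1.3893 vs cont=19.3385 → 19.3385 [wait]  node(1,1) S=186.0928 payoff=0.0000 vs cont=3.8843 → 3.8843 [wait]  ⇒ S*(1)=-
t_0: node(0,0) S=148.9500 payoff=0.0000 vs cont=12.1453 → 12.1453 [wait]  ⇒ S*(0)=-

price = 12.1453
boundary = - - - 76.3789
tree:
12.1453
19.3385 3.8843
29.8904 7.2431 0.0000
44.2311 13.5062 0.0000 0.0000
59.4758 25.1849 0.0000 0.0000 0.0000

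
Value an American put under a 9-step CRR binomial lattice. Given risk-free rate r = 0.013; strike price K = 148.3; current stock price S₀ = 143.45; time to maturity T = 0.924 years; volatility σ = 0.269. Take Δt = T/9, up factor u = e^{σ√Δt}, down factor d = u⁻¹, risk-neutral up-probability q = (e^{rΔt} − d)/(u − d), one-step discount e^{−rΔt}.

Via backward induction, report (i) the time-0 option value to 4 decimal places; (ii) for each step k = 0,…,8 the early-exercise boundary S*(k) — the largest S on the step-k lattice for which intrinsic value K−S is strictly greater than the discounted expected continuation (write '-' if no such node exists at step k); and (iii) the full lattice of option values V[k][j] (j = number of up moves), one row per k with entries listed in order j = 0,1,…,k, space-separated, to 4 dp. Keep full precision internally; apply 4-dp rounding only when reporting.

price = 16.9609
boundary = - - - - 101.6178 93.2260 101.6178 110.7650 120.7355
tree:
16.9609
22.8841 10.7481
29.9842 15.4439 5.8154
38.0505 21.5425 9.0415 2.4222
46.6822 29.0334 13.6857 4.1586 0.5939
55.0740 37.6201 20.0391 7.0094 1.1574 0.0000
62.7728 46.6822 28.1470 11.5261 2.2556 0.0000 0.0000
69.8358 55.0740 37.5350 18.3034 4.3959 0.0000 0.0000 0.0000
76.3155 62.7728 46.6822 27.5645 8.5671 0.0000 0.0000 0.0000 0.0000
82.2601 69.8358 55.0740 37.5350 16.6964 0.0000 0.0000 0.0000 0.0000 0.0000

Δt=0.10267, u=1.09002, d=0.91742, q=0.48620, disc=e^(-rΔt)=0.99867
k=9 terminal: V=max(K-S,0) → 82.2601 69.8358 55.0740 37.5350 16.6964 0.0000 0.0000 0.0000 0.0000 0.0000
k=8: j=0 S=71.9845 intr=76.3155 cont=76.1177 V=76.3155[EX]; j=1 S=85.5272 intr=62.7728 cont=62.5750 V=62.7728[EX]; j=2 S=101.6178 intr=46.6822 cont=46.4844 V=46.6822[EX]; j=3 S=120.7355 intr=27.5645 cont=27.3667 V=27.5645[EX]; j=4 S=143.4500 intr=4.8500 cont=8.5671 V=8.5671[hold]; j=5 S=170.4378 intr=0.0000 cont=0.0000 V=0.0000[hold]; j=6 S=202.5030 intr=0.0000 cont=0.0000 V=0.0000[hold]; j=7 S=240.6007 intr=0.0000 cont=0.0000 V=0.0000[hold]; j=8 S=285.8658 intr=0.0000 cont=0.0000 V=0.0000[hold]  S*(8)=120.7355
k=7: j=0 S=78.4642 intr=69.8358 cont=69.6380 V=69.8358[EX]; j=1 S=93.2260 intr=55.0740 cont=54.8762 V=55.0740[EX]; j=2 S=110.7650 intr=37.5350 cont=37.3372 V=37.5350[EX]; j=3 S=131.6036 intr=16.6964 cont=18.3034 V=18.3034[hold]; j=4 S=156.3627 intr=0.0000 cont=4.3959 V=4.3959[hold]; j=5 S=185.7799 intr=0.0000 cont=0.0000 V=0.0000[hold]; j=6 S=220.7314 intr=0.0000 cont=0.0000 V=0.0000[hold]; j=7 S=262.2585 intr=0.0000 cont=0.0000 V=0.0000[hold]  S*(7)=110.7650
k=6: j=0 S=85.5272 intr=62.7728 cont=62.5750 V=62.7728[EX]; j=1 S=101.6178 intr=46.6822 cont=46.4844 V=46.6822[EX]; j=2 S=120.7355 intr=27.5645 cont=28.1470 V=28.1470[hold]; j=3 S=143.4500 intr=4.8500 cont=11.5261 V=11.5261[hold]; j=4 S=170.4378 intr=0.0000 cont=2.2556 V=2.2556[hold]; j=5 S=202.5030 intr=0.0000 cont=0.0000 V=0.0000[hold]; j=6 S=240.6007 intr=0.0000 cont=0.0000 V=0.0000[hold]  S*(6)=101.6178
k=5: j=0 S=93.2260 intr=55.0740 cont=54.8762 V=55.0740[EX]; j=1 S=110.7650 intr=37.5350 cont=37.6201 V=37.6201[hold]; j=2 S=131.6036 intr=16.6964 cont=20.0391 V=20.0391[hold]; j=3 S=156.3627 intr=0.0000 cont=7.0094 V=7.0094[hold]; j=4 S=185.7799 intr=0.0000 cont=1.1574 V=1.1574[hold]; j=5 S=220.7314 intr=0.0000 cont=0.0000 V=0.0000[hold]  S*(5)=93.2260
k=4: j=0 S=101.6178 intr=46.6822 cont=46.5257 V=46.6822[EX]; j=1 S=120.7355 intr=27.5645 cont=29.0334 V=29.0334[hold]; j=2 S=143.4500 intr=4.8500 cont=13.6857 V=13.6857[hold]; j=3 S=170.4378 intr=0.0000 cont=4.1586 V=4.1586[hold]; j=4 S=202.5030 intr=0.0000 cont=0.5939 V=0.5939[hold]  S*(4)=101.6178
k=3: j=0 S=110.7650 intr=37.5350 cont=38.0505 V=38.0505[hold]; j=1 S=131.6036 intr=16.6964 cont=21.5425 V=21.5425[hold]; j=2 S=156.3627 intr=0.0000 cont=9.0415 V=9.0415[hold]; j=3 S=185.7799 intr=0.0000 cont=2.4222 V=2.4222[hold]  S*(3)=-
k=2: j=0 S=120.7355 intr=27.5645 cont=29.9842 V=29.9842[hold]; j=1 S=143.4500 intr=4.8500 cont=15.4439 V=15.4439[hold]; j=2 S=170.4378 intr=0.0000 cont=5.8154 V=5.8154[hold]  S*(2)=-
k=1: j=0 S=131.6036 intr=16.6964 cont=22.8841 V=22.8841[hold]; j=1 S=156.3627 intr=0.0000 cont=10.7481 V=10.7481[hold]  S*(1)=-
k=0: j=0 S=143.4500 intr=4.8500 cont=16.9609 V=16.9609[hold]  S*(0)=-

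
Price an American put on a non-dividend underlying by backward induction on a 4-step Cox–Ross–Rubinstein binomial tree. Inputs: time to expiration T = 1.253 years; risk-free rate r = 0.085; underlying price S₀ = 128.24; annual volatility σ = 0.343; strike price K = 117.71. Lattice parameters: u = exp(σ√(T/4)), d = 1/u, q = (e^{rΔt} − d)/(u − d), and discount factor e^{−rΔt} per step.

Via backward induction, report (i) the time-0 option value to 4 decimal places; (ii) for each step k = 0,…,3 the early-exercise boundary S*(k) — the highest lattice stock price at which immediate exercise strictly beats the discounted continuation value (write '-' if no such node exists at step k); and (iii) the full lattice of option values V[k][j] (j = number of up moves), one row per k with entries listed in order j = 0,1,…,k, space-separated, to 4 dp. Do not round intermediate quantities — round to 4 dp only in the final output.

Δt=0.31325, u=1.21164, d=0.82533, q=0.52200, disc=e^(-rΔt)=0.97373
k=4 terminal: V=max(K-S,0) → 58.2079 30.3570 0.0000 0.0000 0.0000
k=3: j=0 S=72.0950 intr=45.6150 cont=42.5221 V=45.6150[EX]; j=1 S=105.8402 intr=11.8698 cont=14.1292 V=14.1292[hold]; j=2 S=155.3804 intr=0.0000 cont=0.0000 V=0.0000[hold]; j=3 S=228.1086 intr=0.0000 cont=0.0000 V=0.0000[hold]  S*(3)=72.0950
k=2: j=0 S=87.3530 intr=30.3570 cont=28.4126 V=30.3570[EX]; j=1 S=128.2400 intr=0.0000 cont=6.5763 V=6.5763[hold]; j=2 S=188.2647 intr=0.0000 cont=0.0000 V=0.0000[hold]  S*(2)=87.3530
k=1: j=0 S=105.8402 intr=11.8698 cont=17.4719 V=17.4719[hold]; j=1 S=155.3804 intr=0.0000 cont=3.0608 V=3.0608[hold]  S*(1)=-
k=0: j=0 S=128.2400 intr=0.0000 cont=9.6878 V=9.6878[hold]  S*(0)=-

price = 9.6878
boundary = - - 87.3530 72.0950
tree:
9.6878
17.4719 3.0608
30.3570 6.5763 0.0000
45.6150 14.1292 0.0000 0.0000
58.2079 30.3570 0.0000 0.0000 0.0000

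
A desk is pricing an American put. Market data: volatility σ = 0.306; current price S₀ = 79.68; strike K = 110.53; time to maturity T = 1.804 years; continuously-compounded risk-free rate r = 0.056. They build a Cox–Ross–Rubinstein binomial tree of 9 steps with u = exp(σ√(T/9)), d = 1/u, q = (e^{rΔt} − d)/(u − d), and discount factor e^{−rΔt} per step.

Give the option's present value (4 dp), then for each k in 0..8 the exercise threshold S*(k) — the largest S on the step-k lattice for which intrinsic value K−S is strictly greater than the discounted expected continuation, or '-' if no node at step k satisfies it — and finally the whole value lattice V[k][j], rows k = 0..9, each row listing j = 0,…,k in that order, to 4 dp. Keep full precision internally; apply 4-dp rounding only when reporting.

price = 31.3679
boundary = - 69.4786 60.5833 69.4786 79.6800 69.4786 79.6800 69.4786 79.6800
tree:
31.3679
41.0514 22.6456
49.9467 31.0016 15.0205
57.7031 41.0514 21.9148 8.6475
64.4665 49.9467 30.8500 13.7100 3.9149
70.3640 57.7031 41.0514 21.0077 6.9157 1.0827
75.5064 64.4665 49.9467 30.8500 11.9001 2.2204 0.0000
79.9904 70.3640 57.7031 41.0514 19.7237 4.5536 0.0000 0.0000
83.9004 75.5064 64.4665 49.9467 30.8500 9.3384 0.0000 0.0000 0.0000
87.3098 79.9904 70.3640 57.7031 41.0514 19.1508 0.0000 0.0000 0.0000 0.0000

params: Δt=0.20044 u=1.14683 d=0.87197 q=0.50687 e^(-rΔt)=0.98884
t_9 payoffs: 87.3098 79.9904 70.3640 57.7031 41.0514 19.1508 0.0000 0.0000 0.0000 0.0000
t_8: node(8,0) S=26.6296 payoff=83.9004 vs cont=82.6666 → 83.9004 [stop]  node(8,1) S=35.0236 payoff=75.5064 vs cont=74.2726 → 75.5064 [stop]  node(8,2) S=46.0635 payoff=64.4665 vs cont=63.2327 → 64.4665 [stop]  node(8,3) S=60.5833 payoff=49.9467 vs cont=48.7129 → 49.9467 [stop]  node(8,4) S=79.6800 payoff=30.8500 vs cont=29.6163 → 30.8500 [stop]  node(8,5) S=104.7962 payoff=5.7338 vs cont=9.3384 → 9.3384 [wait]  node(8,6) S=137.8293 payoff=0.0000 vs cont=0.0000 → 0.0000 [wait]  node(8,7) S=181.2749 payoff=0.0000 vs cont=0.0000 → 0.0000 [wait]  node(8,8) S=238.4151 payoff=0.0000 vs cont=0.0000 → 0.0000 [wait]  ⇒ S*(8)=79.6800
t_7: node(7,0) S=30.5396 payoff=79.9904 vs cont=78.7567 → 79.9904 [stop]  node(7,1) S=40.1660 payoff=70.3640 vs cont=69.1302 → 70.3640 [stop]  node(7,2) S=52.8269 payoff=57.7031 vs cont=56.4693 → 57.7031 [stop]  node(7,3) S=69.4786 payoff=41.0514 vs cont=39.8176 → 41.0514 [stop]  node(7,4) S=91.3792 payoff=19.1508 vs cont=19.7237 → 19.7237 [wait]  node(7,5) S=120.1831 payoff=0.0000 vs cont=4.5536 → 4.5536 [wait]  node(7,6) S=158.0664 payoff=0.0000 vs cont=0.0000 → 0.0000 [wait]  node(7,7) S=207.8910 payoff=0.0000 vs cont=0.0000 → 0.0000 [wait]  ⇒ S*(7)=69.4786
t_6: node(6,0) S=35.0236 payoff=75.5064 vs cont=74.2726 → 75.5064 [stop]  node(6,1) S=46.0635 payoff=64.4665 vs cont=63.2327 → 64.4665 [stop]  node(6,2) S=60.5833 payoff=49.9467 vs cont=48.7129 → 49.9467 [stop]  node(6,3) S=79.6800 payoff=30.8500 vs cont=29.9034 → 30.8500 [stop]  node(6,4) S=104.7962 payoff=5.7338 vs cont=11.9001 → 11.9001 [wait]  node(6,5) S=137.8293 payoff=0.0000 vs cont=2.2204 → 2.2204 [wait]  node(6,6) S=181.2749 payoff=0.0000 vs cont=0.0000 → 0.0000 [wait]  ⇒ S*(6)=79.6800
t_5: node(5,0) S=40.1660 payoff=70.3640 vs cont=69.1302 → 70.3640 [stop]  node(5,1) S=52.8269 payoff=57.7031 vs cont=56.4693 → 57.7031 [stop]  node(5,2) S=69.4786 payoff=41.0514 vs cont=39.8176 → 41.0514 [stop]  node(5,3) S=91.3792 payoff=19.1508 vs cont=21.0077 → 21.0077 [wait]  node(5,4) S=120.1831 payoff=0.0000 vs cont=6.9157 → 6.9157 [wait]  node(5,5) S=158.0664 payoff=0.0000 vs cont=1.0827 → 1.0827 [wait]  ⇒ S*(5)=69.4786
t_4: node(4,0) S=46.0635 payoff=64.4665 vs cont=63.2327 → 64.4665 [stop]  node(4,1) S=60.5833 payoff=49.9467 vs cont=48.7129 → 49.9467 [stop]  node(4,2) S=79.6800 payoff=30.8500 vs cont=30.5469 → 30.8500 [stop]  node(4,3) S=104.7962 payoff=5.7338 vs cont=13.7100 → 13.7100 [wait]  node(4,4) S=137.8293 payoff=0.0000 vs cont=3.9149 → 3.9149 [wait]  ⇒ S*(4)=79.6800
t_3: node(3,0) S=52.8269 payoff=57.7031 vs cont=56.4693 → 57.7031 [stop]  node(3,1) S=69.4786 payoff=41.0514 vs cont=39.8176 → 41.0514 [stop]  node(3,2) S=91.3792 payoff=19.1508 vs cont=21.9148 → 21.9148 [wait]  node(3,3) S=120.1831 payoff=0.0000 vs cont=8.6475 → 8.6475 [wait]  ⇒ S*(3)=69.4786
t_2: node(2,0) S=60.5833 payoff=49.9467 vs cont=48.7129 → 49.9467 [stop]  node(2,1) S=79.6800 payoff=30.8500 vs cont=31.0016 → 31.0016 [wait]  node(2,2) S=104.7962 payoff=5.7338 vs cont=15.0205 → 15.0205 [wait]  ⇒ S*(2)=60.5833
t_1: node(1,0) S=69.4786 payoff=41.0514 vs cont=39.8936 → 41.0514 [stop]  node(1,1) S=91.3792 payoff=19.1508 vs cont=22.6456 → 22.6456 [wait]  ⇒ S*(1)=69.4786
t_0: node(0,0) S=79.6800 payoff=30.8500 vs cont=31.3679 → 31.3679 [wait]  ⇒ S*(0)=-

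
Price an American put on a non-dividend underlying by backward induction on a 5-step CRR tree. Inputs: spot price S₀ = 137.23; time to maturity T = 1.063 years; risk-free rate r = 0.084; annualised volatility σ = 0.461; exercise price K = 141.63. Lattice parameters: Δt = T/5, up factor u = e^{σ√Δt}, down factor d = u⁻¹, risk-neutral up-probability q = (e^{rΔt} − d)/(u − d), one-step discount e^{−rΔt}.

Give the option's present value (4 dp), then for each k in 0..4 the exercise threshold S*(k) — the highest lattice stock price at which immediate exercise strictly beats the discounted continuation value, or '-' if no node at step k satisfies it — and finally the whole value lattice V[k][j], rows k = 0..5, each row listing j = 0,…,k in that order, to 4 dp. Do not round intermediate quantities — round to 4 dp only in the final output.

params: Δt=0.21260 u=1.23684 d=0.80851 q=0.48913 e^(-rΔt)=0.98230
t_5 payoffs: 94.2189 69.1017 30.6780 0.0000 0.0000 0.0000
t_4: node(4,0) S=58.6400 payoff=82.9900 vs cont=80.4832 → 82.9900 [stop]  node(4,1) S=89.7060 payoff=51.9240 vs cont=49.4172 → 51.9240 [stop]  node(4,2) S=137.2300 payoff=4.4000 vs cont=15.3952 → 15.3952 [wait]  node(4,3) S=209.9311 payoff=0.0000 vs cont=0.0000 → 0.0000 [wait]  node(4,4) S=321.1474 payoff=0.0000 vs cont=0.0000 → 0.0000 [wait]  ⇒ S*(4)=89.7060
t_3: node(3,0) S=72.5283 payoff=69.1017 vs cont=66.5949 → 69.1017 [stop]  node(3,1) S=110.9520 payoff=30.6780 vs cont=33.4540 → 33.4540 [wait]  node(3,2) S=169.7317 payoff=0.0000 vs cont=7.7258 → 7.7258 [wait]  node(3,3) S=259.6514 payoff=0.0000 vs cont=0.0000 → 0.0000 [wait]  ⇒ S*(3)=72.5283
t_2: node(2,0) S=89.7060 payoff=51.9240 vs cont=50.7510 → 51.9240 [stop]  node(2,1) S=137.2300 payoff=4.4000 vs cont=20.5002 → 20.5002 [wait]  node(2,2) S=209.9311 payoff=0.0000 vs cont=3.8770 → 3.8770 [wait]  ⇒ S*(2)=89.7060
t_1: node(1,0) S=110.9520 payoff=30.6780 vs cont=35.9068 → 35.9068 [wait]  node(1,1) S=169.7317 payoff=0.0000 vs cont=12.1504 → 12.1504 [wait]  ⇒ S*(1)=-
t_0: node(0,0) S=137.2300 payoff=4.4000 vs cont=23.8571 → 23.8571 [wait]  ⇒ S*(0)=-

price = 23.8571
boundary = - - 89.7060 72.5283 89.7060
tree:
23.8571
35.9068 12.1504
51.9240 20.5002 3.8770
69.1017 33.4540 7.7258 0.0000
82.9900 51.9240 15.3952 0.0000 0.0000
94.2189 69.1017 30.6780 0.0000 0.0000 0.0000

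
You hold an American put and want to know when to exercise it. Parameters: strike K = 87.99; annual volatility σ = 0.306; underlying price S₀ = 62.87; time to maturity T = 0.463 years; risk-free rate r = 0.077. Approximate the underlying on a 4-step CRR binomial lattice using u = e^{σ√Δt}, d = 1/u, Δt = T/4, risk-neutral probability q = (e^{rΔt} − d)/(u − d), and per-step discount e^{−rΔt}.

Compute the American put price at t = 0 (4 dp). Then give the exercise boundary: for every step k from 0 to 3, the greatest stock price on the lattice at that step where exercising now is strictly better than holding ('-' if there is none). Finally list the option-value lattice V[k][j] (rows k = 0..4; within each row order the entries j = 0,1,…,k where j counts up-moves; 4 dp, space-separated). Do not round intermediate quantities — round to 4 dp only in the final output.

price = 25.1200
boundary = 62.8700 69.7681 62.8700 69.7681
tree:
25.1200
31.3361 18.2219
36.9375 25.1200 11.3167
41.9852 31.3361 18.2219 5.0594
46.5337 36.9375 25.1200 10.5670 0.0000

params: Δt=0.11575 u=1.10972 d=0.90113 q=0.51692 e^(-rΔt)=0.99113
t_4 payoffs: 46.5337 36.9375 25.1200 10.5670 0.0000
t_3: node(3,0) S=46.0048 payoff=41.9852 vs cont=41.2044 → 41.9852 [stop]  node(3,1) S=56.6539 payoff=31.3361 vs cont=30.5553 → 31.3361 [stop]  node(3,2) S=69.7681 payoff=18.2219 vs cont=17.4412 → 18.2219 [stop]  node(3,3) S=85.9178 payoff=2.0722 vs cont=5.0594 → 5.0594 [wait]  ⇒ S*(3)=69.7681
t_2: node(2,0) S=51.0525 payoff=36.9375 vs cont=36.1568 → 36.9375 [stop]  node(2,1) S=62.8700 payoff=25.1200 vs cont=24.3393 → 25.1200 [stop]  node(2,2) S=77.4230 payoff=10.5670 vs cont=11.3167 → 11.3167 [wait]  ⇒ S*(2)=62.8700
t_1: node(1,0) S=56.6539 payoff=31.3361 vs cont=30.5553 → 31.3361 [stop]  node(1,1) S=69.7681 payoff=18.2219 vs cont=17.8253 → 18.2219 [stop]  ⇒ S*(1)=69.7681
t_0: node(0,0) S=62.8700 payoff=25.1200 vs cont=24.3393 → 25.1200 [stop]  ⇒ S*(0)=62.8700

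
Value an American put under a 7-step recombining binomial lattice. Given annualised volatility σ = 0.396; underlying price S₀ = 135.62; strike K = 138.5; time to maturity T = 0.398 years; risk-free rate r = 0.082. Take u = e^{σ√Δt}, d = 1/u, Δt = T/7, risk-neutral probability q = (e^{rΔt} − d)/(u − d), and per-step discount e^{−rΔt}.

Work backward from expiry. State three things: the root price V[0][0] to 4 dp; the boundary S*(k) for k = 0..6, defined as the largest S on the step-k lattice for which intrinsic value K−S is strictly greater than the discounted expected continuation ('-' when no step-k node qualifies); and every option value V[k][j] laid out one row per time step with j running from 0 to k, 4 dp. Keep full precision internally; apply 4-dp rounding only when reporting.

price = 13.4883
boundary = - - - 102.1642 92.9588 102.1642 112.2812
tree:
13.4883
19.4556 7.6735
27.1146 12.0122 3.4257
36.3358 18.1874 5.9766 0.9180
45.5412 26.4021 10.1790 1.8488 0.0000
53.9172 36.3358 16.7591 3.7232 0.0000 0.0000
61.5385 45.5412 26.2188 7.4980 0.0000 0.0000 0.0000
68.4730 53.9172 36.3358 15.0999 0.0000 0.0000 0.0000 0.0000

Δt=0.05686, u=1.09903, d=0.90990, q=0.50112, disc=e^(-rΔt)=0.99535
k=7 terminal: V=max(K-S,0) → 68.4730 53.9172 36.3358 15.0999 0.0000 0.0000 0.0000 0.0000
k=6: j=0 S=76.9615 intr=61.5385 cont=60.8942 V=61.5385[EX]; j=1 S=92.9588 intr=45.5412 cont=44.8970 V=45.5412[EX]; j=2 S=112.2812 intr=26.2188 cont=25.5746 V=26.2188[EX]; j=3 S=135.6200 intr=2.8800 cont=7.4980 V=7.4980[hold]; j=4 S=163.8100 intr=0.0000 cont=0.0000 V=0.0000[hold]; j=5 S=197.8596 intr=0.0000 cont=0.0000 V=0.0000[hold]; j=6 S=238.9867 intr=0.0000 cont=0.0000 V=0.0000[hold]  S*(6)=112.2812
k=5: j=0 S=84.5828 intr=53.9172 cont=53.2730 V=53.9172[EX]; j=1 S=102.1642 intr=36.3358 cont=35.6916 V=36.3358[EX]; j=2 S=123.4001 intr=15.0999 cont=16.7591 V=16.7591[hold]; j=3 S=149.0500 intr=0.0000 cont=3.7232 V=3.7232[hold]; j=4 S=180.0316 intr=0.0000 cont=0.0000 V=0.0000[hold]; j=5 S=217.4530 intr=0.0000 cont=0.0000 V=0.0000[hold]  S*(5)=102.1642
k=4: j=0 S=92.9588 intr=45.5412 cont=44.8970 V=45.5412[EX]; j=1 S=112.2812 intr=26.2188 cont=26.4021 V=26.4021[hold]; j=2 S=135.6200 intr=2.8800 cont=10.1790 V=10.1790[hold]; j=3 S=163.8100 intr=0.0000 cont=1.8488 V=1.8488[hold]; j=4 S=197.8596 intr=0.0000 cont=0.0000 V=0.0000[hold]  S*(4)=92.9588
k=3: j=0 S=102.1642 intr=36.3358 cont=35.7830 V=36.3358[EX]; j=1 S=123.4001 intr=15.0999 cont=18.1874 V=18.1874[hold]; j=2 S=149.0500 intr=0.0000 cont=5.9766 V=5.9766[hold]; j=3 S=180.0316 intr=0.0000 cont=0.9180 V=0.9180[hold]  S*(3)=102.1642
k=2: j=0 S=112.2812 intr=26.2188 cont=27.1146 V=27.1146[hold]; j=1 S=135.6200 intr=2.8800 cont=12.0122 V=12.0122[hold]; j=2 S=163.8100 intr=0.0000 cont=3.4257 V=3.4257[hold]  S*(2)=-
k=1: j=0 S=123.4001 intr=15.0999 cont=19.4556 V=19.4556[hold]; j=1 S=149.0500 intr=0.0000 cont=7.6735 V=7.6735[hold]  S*(1)=-
k=0: j=0 S=135.6200 intr=2.8800 cont=13.4883 V=13.4883[hold]  S*(0)=-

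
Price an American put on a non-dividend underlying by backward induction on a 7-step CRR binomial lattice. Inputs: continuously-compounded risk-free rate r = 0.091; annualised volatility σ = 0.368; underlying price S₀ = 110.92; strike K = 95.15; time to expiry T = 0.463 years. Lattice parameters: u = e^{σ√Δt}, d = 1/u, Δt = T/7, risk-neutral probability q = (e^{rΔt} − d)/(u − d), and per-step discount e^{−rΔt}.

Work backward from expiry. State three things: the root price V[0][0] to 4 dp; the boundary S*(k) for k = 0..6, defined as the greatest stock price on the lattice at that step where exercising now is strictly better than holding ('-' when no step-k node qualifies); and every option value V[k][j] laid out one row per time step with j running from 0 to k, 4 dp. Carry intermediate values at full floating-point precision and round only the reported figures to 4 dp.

price = 3.3397
boundary = - - - - 75.9623 69.1027 75.9623
tree:
3.3397
5.4296 1.3569
8.5859 2.4397 0.3251
13.1166 4.3035 0.6651 0.0000
19.1877 7.3973 1.3606 0.0000 0.0000
26.0473 12.2560 2.7833 0.0000 0.0000 0.0000
32.2875 19.1877 5.6937 0.0000 0.0000 0.0000 0.0000
37.9641 26.0473 11.6472 0.0000 0.0000 0.0000 0.0000 0.0000

Δt=0.06614  u=1.09927  d=0.90970  q=0.50820  discount=0.99400
step 7 (expiry): payoffs max(K−S,0) = 37.9641 26.0473 11.6472 0.0000 0.0000 0.0000 0.0000 0.0000
step 6: (k=6,j=0): S=62.8625, (K−S)⁺=32.2875, hold=31.7165 ⇒ V=32.2875 exercise | (k=6,j=1): S=75.9623, (K−S)⁺=19.1877, hold=18.6168 ⇒ V=19.1877 exercise | (k=6,j=2): S=91.7918, (K−S)⁺=3.3582, hold=5.6937 ⇒ V=5.6937 continue | (k=6,j=3): S=110.9200, (K−S)⁺=0.0000, hold=0.0000 ⇒ V=0.0000 continue | (k=6,j=4): S=134.0343, (K−S)⁺=0.0000, hold=0.0000 ⇒ V=0.0000 continue | (k=6,j=5): S=161.9653, (K−S)⁺=0.0000, hold=0.0000 ⇒ V=0.0000 continue | (k=6,j=6): S=195.7167, (K−S)⁺=0.0000, hold=0.0000 ⇒ V=0.0000 continue  boundary S*=75.9623
step 5: (k=5,j=0): S=69.1027, (K−S)⁺=26.0473, hold=25.4763 ⇒ V=26.0473 exercise | (k=5,j=1): S=83.5028, (K−S)⁺=11.6472, hold=12.2560 ⇒ V=12.2560 continue | (k=5,j=2): S=100.9036, (K−S)⁺=0.0000, hold=2.7833 ⇒ V=2.7833 continue | (k=5,j=3): S=121.9306, (K−S)⁺=0.0000, hold=0.0000 ⇒ V=0.0000 continue | (k=5,j=4): S=147.3394, (K−S)⁺=0.0000, hold=0.0000 ⇒ V=0.0000 continue | (k=5,j=5): S=178.0430, (K−S)⁺=0.0000, hold=0.0000 ⇒ V=0.0000 continue  boundary S*=69.1027
step 4: (k=4,j=0): S=75.9623, (K−S)⁺=19.1877, hold=18.9243 ⇒ V=19.1877 exercise | (k=4,j=1): S=91.7918, (K−S)⁺=3.3582, hold=7.3973 ⇒ V=7.3973 continue | (k=4,j=2): S=110.9200, (K−S)⁺=0.0000, hold=1.3606 ⇒ V=1.3606 continue | (k=4,j=3): S=134.0343, (K−S)⁺=0.0000, hold=0.0000 ⇒ V=0.0000 continue | (k=4,j=4): S=161.9653, (K−S)⁺=0.0000, hold=0.0000 ⇒ V=0.0000 continue  boundary S*=75.9623
step 3: (k=3,j=0): S=83.5028, (K−S)⁺=11.6472, hold=13.1166 ⇒ V=13.1166 continue | (k=3,j=1): S=100.9036, (K−S)⁺=0.0000, hold=4.3035 ⇒ V=4.3035 continue | (k=3,j=2): S=121.9306, (K−S)⁺=0.0000, hold=0.6651 ⇒ V=0.6651 continue | (k=3,j=3): S=147.3394, (K−S)⁺=0.0000, hold=0.0000 ⇒ V=0.0000 continue  boundary S*=-
step 2: (k=2,j=0): S=91.7918, (K−S)⁺=3.3582, hold=8.5859 ⇒ V=8.5859 continue | (k=2,j=1): S=110.9200, (K−S)⁺=0.0000, hold=2.4397 ⇒ V=2.4397 continue | (k=2,j=2): S=134.0343, (K−S)⁺=0.0000, hold=0.3251 ⇒ V=0.3251 continue  boundary S*=-
step 1: (k=1,j=0): S=100.9036, (K−S)⁺=0.0000, hold=5.4296 ⇒ V=5.4296 continue | (k=1,j=1): S=121.9306, (K−S)⁺=0.0000, hold=1.3569 ⇒ V=1.3569 continue  boundary S*=-
step 0: (k=0,j=0): S=110.9200, (K−S)⁺=0.0000, hold=3.3397 ⇒ V=3.3397 continue  boundary S*=-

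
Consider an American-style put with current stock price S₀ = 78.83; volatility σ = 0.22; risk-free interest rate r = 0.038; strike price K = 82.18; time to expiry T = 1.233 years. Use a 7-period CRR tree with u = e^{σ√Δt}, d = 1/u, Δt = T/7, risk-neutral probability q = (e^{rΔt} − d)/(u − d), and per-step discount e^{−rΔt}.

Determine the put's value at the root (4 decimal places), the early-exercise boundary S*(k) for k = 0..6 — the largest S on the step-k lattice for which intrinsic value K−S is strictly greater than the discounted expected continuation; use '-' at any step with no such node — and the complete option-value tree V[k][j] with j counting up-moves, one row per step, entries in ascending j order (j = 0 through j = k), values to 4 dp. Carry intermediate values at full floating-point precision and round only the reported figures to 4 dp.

price = 8.0351
boundary = - - 65.5379 59.7576 65.5379 59.7576 65.5379
tree:
8.0351
11.7795 4.5893
16.6421 7.3220 2.0577
22.4224 11.2821 3.6622 0.5631
27.6929 16.6421 6.3464 1.1645 0.0000
32.4986 22.4224 10.5861 2.4085 0.0000 0.0000
36.8804 27.6929 16.6421 4.9814 0.0000 0.0000 0.0000
40.8758 32.4986 22.4224 10.3027 0.0000 0.0000 0.0000 0.0000

Δt=0.17614  u=1.09673  d=0.91180  q=0.51325  discount=0.99333
step 7 (expiry): payoffs max(K−S,0) = 40.8758 32.4986 22.4224 10.3027 0.0000 0.0000 0.0000 0.0000
step 6: (k=6,j=0): S=45.2996, (K−S)⁺=36.8804, hold=36.3322 ⇒ V=36.8804 exercise | (k=6,j=1): S=54.4871, (K−S)⁺=27.6929, hold=27.1447 ⇒ V=27.6929 exercise | (k=6,j=2): S=65.5379, (K−S)⁺=16.6421, hold=16.0939 ⇒ V=16.6421 exercise | (k=6,j=3): S=78.8300, (K−S)⁺=3.3500, hold=4.9814 ⇒ V=4.9814 continue | (k=6,j=4): S=94.8180, (K−S)⁺=0.0000, hold=0.0000 ⇒ V=0.0000 continue | (k=6,j=5): S=114.0485, (K−S)⁺=0.0000, hold=0.0000 ⇒ V=0.0000 continue | (k=6,j=6): S=137.1794, (K−S)⁺=0.0000, hold=0.0000 ⇒ V=0.0000 continue  boundary S*=65.5379
step 5: (k=5,j=0): S=49.6814, (K−S)⁺=32.4986, hold=31.9504 ⇒ V=32.4986 exercise | (k=5,j=1): S=59.7576, (K−S)⁺=22.4224, hold=21.8742 ⇒ V=22.4224 exercise | (k=5,j=2): S=71.8773, (K−S)⁺=10.3027, hold=10.5861 ⇒ V=10.5861 continue | (k=5,j=3): S=86.4552, (K−S)⁺=0.0000, hold=2.4085 ⇒ V=2.4085 continue | (k=5,j=4): S=103.9897, (K−S)⁺=0.0000, hold=0.0000 ⇒ V=0.0000 continue | (k=5,j=5): S=125.0804, (K−S)⁺=0.0000, hold=0.0000 ⇒ V=0.0000 continue  boundary S*=59.7576
step 4: (k=4,j=0): S=54.4871, (K−S)⁺=27.6929, hold=27.1447 ⇒ V=27.6929 exercise | (k=4,j=1): S=65.5379, (K−S)⁺=16.6421, hold=16.2384 ⇒ V=16.6421 exercise | (k=4,j=2): S=78.8300, (K−S)⁺=3.3500, hold=6.3464 ⇒ V=6.3464 continue | (k=4,j=3): S=94.8180, (K−S)⁺=0.0000, hold=1.1645 ⇒ V=1.1645 continue | (k=4,j=4): S=114.0485, (K−S)⁺=0.0000, hold=0.0000 ⇒ V=0.0000 continue  boundary S*=65.5379
step 3: (k=3,j=0): S=59.7576, (K−S)⁺=22.4224, hold=21.8742 ⇒ V=22.4224 exercise | (k=3,j=1): S=71.8773, (K−S)⁺=10.3027, hold=11.2821 ⇒ V=11.2821 continue | (k=3,j=2): S=86.4552, (K−S)⁺=0.0000, hold=3.6622 ⇒ V=3.6622 continue | (k=3,j=3): S=103.9897, (K−S)⁺=0.0000, hold=0.5631 ⇒ V=0.5631 continue  boundary S*=59.7576
step 2: (k=2,j=0): S=65.5379, (K−S)⁺=16.6421, hold=16.5932 ⇒ V=16.6421 exercise | (k=2,j=1): S=78.8300, (K−S)⁺=3.3500, hold=7.3220 ⇒ V=7.3220 continue | (k=2,j=2): S=94.8180, (K−S)⁺=0.0000, hold=2.0577 ⇒ V=2.0577 continue  boundary S*=65.5379
step 1: (k=1,j=0): S=71.8773, (K−S)⁺=10.3027, hold=11.7795 ⇒ V=11.7795 continue | (k=1,j=1): S=86.4552, (K−S)⁺=0.0000, hold=4.5893 ⇒ V=4.5893 continue  boundary S*=-
step 0: (k=0,j=0): S=78.8300, (K−S)⁺=3.3500, hold=8.0351 ⇒ V=8.0351 continue  boundary S*=-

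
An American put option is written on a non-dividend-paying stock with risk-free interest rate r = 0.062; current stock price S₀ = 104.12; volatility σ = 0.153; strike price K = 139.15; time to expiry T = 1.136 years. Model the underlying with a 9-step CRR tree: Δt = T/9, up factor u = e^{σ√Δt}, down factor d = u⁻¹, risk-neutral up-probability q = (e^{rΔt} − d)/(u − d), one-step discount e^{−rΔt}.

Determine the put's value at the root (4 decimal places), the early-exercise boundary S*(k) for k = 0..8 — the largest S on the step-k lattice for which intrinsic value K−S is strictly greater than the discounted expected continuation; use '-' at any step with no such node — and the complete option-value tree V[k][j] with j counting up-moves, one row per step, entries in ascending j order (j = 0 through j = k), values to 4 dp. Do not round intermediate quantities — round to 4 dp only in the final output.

price = 35.0300
boundary = 104.1200 109.9364 116.0776 122.5619 116.0776 122.5619 116.0776 122.5619 129.4085
tree:
35.0300
40.5386 29.2136
45.7558 35.0300 23.0724
50.6970 40.5386 29.2136 16.5881
55.3767 45.7558 35.0300 23.0724 10.4215
59.8089 50.6970 40.5386 29.2136 16.5881 5.6961
64.0065 55.3767 45.7558 35.0300 23.0724 9.9668 2.4023
67.9821 59.8089 50.6970 40.5386 29.2136 16.5881 4.8758 0.4818
71.7474 64.0065 55.3767 45.7558 35.0300 23.0724 9.7415 1.1003 0.0000
75.3134 67.9821 59.8089 50.6970 40.5386 29.2136 16.5881 2.5125 0.0000 0.0000

Δt=0.12622, u=1.05586, d=0.94709, q=0.55865, disc=e^(-rΔt)=0.99220
k=9 terminal: V=max(K-S,0) → 75.3134 67.9821 59.8089 50.6970 40.5386 29.2136 16.5881 2.5125 0.0000 0.0000
k=8: j=0 S=67.4026 intr=71.7474 cont=70.6627 V=71.7474[EX]; j=1 S=75.1435 intr=64.0065 cont=62.9218 V=64.0065[EX]; j=2 S=83.7733 intr=55.3767 cont=54.2920 V=55.3767[EX]; j=3 S=93.3942 intr=45.7558 cont=44.6711 V=45.7558[EX]; j=4 S=104.1200 intr=35.0300 cont=33.9453 V=35.0300[EX]; j=5 S=116.0776 intr=23.0724 cont=21.9877 V=23.0724[EX]; j=6 S=129.4085 intr=9.7415 cont=8.6568 V=9.7415[EX]; j=7 S=144.2704 intr=0.0000 cont=1.1003 V=1.1003[hold]; j=8 S=160.8390 intr=0.0000 cont=0.0000 V=0.0000[hold]  S*(8)=129.4085
k=7: j=0 S=71.1679 intr=67.9821 cont=66.8974 V=67.9821[EX]; j=1 S=79.3411 intr=59.8089 cont=58.7242 V=59.8089[EX]; j=2 S=88.4530 intr=50.6970 cont=49.6123 V=50.6970[EX]; j=3 S=98.6114 intr=40.5386 cont=39.4539 V=40.5386[EX]; j=4 S=109.9364 intr=29.2136 cont=28.1289 V=29.2136[EX]; j=5 S=122.5619 intr=16.5881 cont=15.5034 V=16.5881[EX]; j=6 S=136.6375 intr=2.5125 cont=4.8758 V=4.8758[hold]; j=7 S=152.3296 intr=0.0000 cont=0.4818 V=0.4818[hold]  S*(7)=122.5619
k=6: j=0 S=75.1435 intr=64.0065 cont=62.9218 V=64.0065[EX]; j=1 S=83.7733 intr=55.3767 cont=54.2920 V=55.3767[EX]; j=2 S=93.3942 intr=45.7558 cont=44.6711 V=45.7558[EX]; j=3 S=104.1200 intr=35.0300 cont=33.9453 V=35.0300[EX]; j=4 S=116.0776 intr=23.0724 cont=21.9877 V=23.0724[EX]; j=5 S=129.4085 intr=9.7415 cont=9.9668 V=9.9668[hold]; j=6 S=144.2704 intr=0.0000 cont=2.4023 V=2.4023[hold]  S*(6)=116.0776
k=5: j=0 S=79.3411 intr=59.8089 cont=58.7242 V=59.8089[EX]; j=1 S=88.4530 intr=50.6970 cont=49.6123 V=50.6970[EX]; j=2 S=98.6114 intr=40.5386 cont=39.4539 V=40.5386[EX]; j=3 S=109.9364 intr=29.2136 cont=28.1289 V=29.2136[EX]; j=4 S=122.5619 intr=16.5881 cont=15.6282 V=16.5881[EX]; j=5 S=136.6375 intr=2.5125 cont=5.6961 V=5.6961[hold]  S*(5)=122.5619
k=4: j=0 S=83.7733 intr=55.3767 cont=54.2920 V=55.3767[EX]; j=1 S=93.3942 intr=45.7558 cont=44.6711 V=45.7558[EX]; j=2 S=104.1200 intr=35.0300 cont=33.9453 V=35.0300[EX]; j=3 S=116.0776 intr=23.0724 cont=21.9877 V=23.0724[EX]; j=4 S=129.4085 intr=9.7415 cont=10.4215 V=10.4215[hold]  S*(4)=116.0776
k=3: j=0 S=88.4530 intr=50.6970 cont=49.6123 V=50.6970[EX]; j=1 S=98.6114 intr=40.5386 cont=39.4539 V=40.5386[EX]; j=2 S=109.9364 intr=29.2136 cont=28.1289 V=29.2136[EX]; j=3 S=122.5619 intr=16.5881 cont=15.8802 V=16.5881[EX]  S*(3)=122.5619
k=2: j=0 S=93.3942 intr=45.7558 cont=44.6711 V=45.7558[EX]; j=1 S=104.1200 intr=35.0300 cont=33.9453 V=35.0300[EX]; j=2 S=116.0776 intr=23.0724 cont=21.9877 V=23.0724[EX]  S*(2)=116.0776
k=1: j=0 S=98.6114 intr=40.5386 cont=39.4539 V=40.5386[EX]; j=1 S=109.9364 intr=29.2136 cont=28.1289 V=29.2136[EX]  S*(1)=109.9364
k=0: j=0 S=104.1200 intr=35.0300 cont=33.9453 V=35.0300[EX]  S*(0)=104.1200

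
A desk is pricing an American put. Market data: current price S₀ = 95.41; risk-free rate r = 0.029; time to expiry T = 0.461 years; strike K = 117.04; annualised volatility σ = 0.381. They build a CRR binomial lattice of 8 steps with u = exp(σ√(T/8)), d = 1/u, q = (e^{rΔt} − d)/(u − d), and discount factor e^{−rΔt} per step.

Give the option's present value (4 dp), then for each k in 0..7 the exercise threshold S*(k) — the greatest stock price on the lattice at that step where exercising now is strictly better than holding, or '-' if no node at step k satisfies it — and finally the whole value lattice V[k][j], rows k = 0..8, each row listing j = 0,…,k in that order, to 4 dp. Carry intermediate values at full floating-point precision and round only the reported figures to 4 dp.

params: Δt=0.05763 u=1.09577 d=0.91260 q=0.48628 e^(-rΔt)=0.99833
t_8 payoffs: 71.1382 61.9249 50.8623 37.5792 21.6300 2.4795 0.0000 0.0000 0.0000
t_7: node(7,0) S=50.2980 payoff=66.7420 vs cont=66.5466 → 66.7420 [stop]  node(7,1) S=60.3937 payoff=56.6463 vs cont=56.4509 → 56.6463 [stop]  node(7,2) S=72.5158 payoff=44.5242 vs cont=44.3288 → 44.5242 [stop]  node(7,3) S=87.0710 payoff=29.9690 vs cont=29.7736 → 29.9690 [stop]  node(7,4) S=104.5477 payoff=12.4923 vs cont=12.2969 → 12.4923 [stop]  node(7,5) S=125.5323 payoff=0.0000 vs cont=1.2716 → 1.2716 [wait]  node(7,6) S=150.7289 payoff=0.0000 vs cont=0.0000 → 0.0000 [wait]  node(7,7) S=180.9829 payoff=0.0000 vs cont=0.0000 → 0.0000 [wait]  ⇒ S*(7)=104.5477
t_6: node(6,0) S=55.1151 payoff=61.9249 vs cont=61.7294 → 61.9249 [stop]  node(6,1) S=66.1777 payoff=50.8623 vs cont=50.6668 → 50.8623 [stop]  node(6,2) S=79.4608 payoff=37.5792 vs cont=37.3838 → 37.5792 [stop]  node(6,3) S=95.4100 payoff=21.6300 vs cont=21.4346 → 21.6300 [stop]  node(6,4) S=114.5605 payoff=2.4795 vs cont=7.0242 → 7.0242 [wait]  node(6,5) S=137.5549 payoff=0.0000 vs cont=0.6522 → 0.6522 [wait]  node(6,6) S=165.1646 payoff=0.0000 vs cont=0.0000 → 0.0000 [wait]  ⇒ S*(6)=95.4100
t_5: node(5,0) S=60.3937 payoff=56.6463 vs cont=56.4509 → 56.6463 [stop]  node(5,1) S=72.5158 payoff=44.5242 vs cont=44.3288 → 44.5242 [stop]  node(5,2) S=87.0710 payoff=29.9690 vs cont=29.7736 → 29.9690 [stop]  node(5,3) S=104.5477 payoff=12.4923 vs cont=14.5032 → 14.5032 [wait]  node(5,4) S=125.5323 payoff=0.0000 vs cont=3.9190 → 3.9190 [wait]  node(5,5) S=150.7289 payoff=0.0000 vs cont=0.3345 → 0.3345 [wait]  ⇒ S*(5)=87.0710
t_4: node(4,0) S=66.1777 payoff=50.8623 vs cont=50.6668 → 50.8623 [stop]  node(4,1) S=79.4608 payoff=37.5792 vs cont=37.3838 → 37.5792 [stop]  node(4,2) S=95.4100 payoff=21.6300 vs cont=22.4108 → 22.4108 [wait]  node(4,3) S=114.5605 payoff=2.4795 vs cont=9.3407 → 9.3407 [wait]  node(4,4) S=137.5549 payoff=0.0000 vs cont=2.1723 → 2.1723 [wait]  ⇒ S*(4)=79.4608
t_3: node(3,0) S=72.5158 payoff=44.5242 vs cont=44.3288 → 44.5242 [stop]  node(3,1) S=87.0710 payoff=29.9690 vs cont=30.1527 → 30.1527 [wait]  node(3,2) S=104.5477 payoff=12.4923 vs cont=16.0282 → 16.0282 [wait]  node(3,3) S=125.5323 payoff=0.0000 vs cont=5.8450 → 5.8450 [wait]  ⇒ S*(3)=72.5158
t_2: node(2,0) S=79.4608 payoff=37.5792 vs cont=37.4729 → 37.5792 [stop]  node(2,1) S=95.4100 payoff=21.6300 vs cont=23.2453 → 23.2453 [wait]  node(2,2) S=114.5605 payoff=2.4795 vs cont=11.0578 → 11.0578 [wait]  ⇒ S*(2)=79.4608
t_1: node(1,0) S=87.0710 payoff=29.9690 vs cont=30.5578 → 30.5578 [wait]  node(1,1) S=104.5477 payoff=12.4923 vs cont=17.2899 → 17.2899 [wait]  ⇒ S*(1)=-
t_0: node(0,0) S=95.4100 payoff=21.6300 vs cont=24.0656 → 24.0656 [wait]  ⇒ S*(0)=-

price = 24.0656
boundary = - - 79.4608 72.5158 79.4608 87.0710 95.4100 104.5477
tree:
24.0656
30.5578 17.2899
37.5792 23.2453 11.0578
44.5242 30.1527 16.0282 5.8450
50.8623 37.5792 22.4108 9.3407 2.1723
56.6463 44.5242 29.9690 14.5032 3.9190 0.3345
61.9249 50.8623 37.5792 21.6300 7.0242 0.6522 0.0000
66.7420 56.6463 44.5242 29.9690 12.4923 1.2716 0.0000 0.0000
71.1382 61.9249 50.8623 37.5792 21.6300 2.4795 0.0000 0.0000 0.0000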